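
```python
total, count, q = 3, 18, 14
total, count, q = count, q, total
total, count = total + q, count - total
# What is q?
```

Trace:
`total, count, q = 3, 18, 14` → total = 3; count = 18; q = 14
`total, count, q = count, q, total` → total = 18; count = 14; q = 3
`total, count = total + q, count - total` → total = 21; count = -4
So q = 3

Answer: 3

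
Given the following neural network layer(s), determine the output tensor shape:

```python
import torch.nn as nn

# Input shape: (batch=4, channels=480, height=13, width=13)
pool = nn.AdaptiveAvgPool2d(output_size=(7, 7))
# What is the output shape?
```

Input: (4, 480, 13, 13) -> Output: (4, 480, 7, 7)

Answer: (4, 480, 7, 7)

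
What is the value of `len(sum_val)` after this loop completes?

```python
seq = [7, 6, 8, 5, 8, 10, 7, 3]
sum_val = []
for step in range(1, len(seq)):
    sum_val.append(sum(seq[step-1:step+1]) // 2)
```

Number of 2-element averages
`sum_val` takes the values: [] → [6] → [6, 7] → [6, 7, 6] → [6, 7, 6, 6] → [6, 7, 6, 6, 9] → [6, 7, 6, 6, 9, 8] → [6, 7, 6, 6, 9, 8, 5]
So `len(sum_val)` = 7

Answer: 7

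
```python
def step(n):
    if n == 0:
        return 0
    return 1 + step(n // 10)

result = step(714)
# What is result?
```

Count of digits of 714: 3

Answer: 3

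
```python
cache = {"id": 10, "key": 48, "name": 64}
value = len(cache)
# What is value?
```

Trace:
`cache = {"id": 10, "key": 48, "name": 64}` → cache = {'id': 10, 'key': 48, 'name': 64}
`value = len(cache)` → value = 3
So value = 3

Answer: 3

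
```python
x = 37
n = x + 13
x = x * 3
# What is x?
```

Trace:
`x = 37` → x = 37
`n = x + 13` → n = 50
`x = x * 3` → x = 111
So x = 111

Answer: 111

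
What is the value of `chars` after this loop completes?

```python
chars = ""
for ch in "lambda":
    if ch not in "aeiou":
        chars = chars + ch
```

Remove vowels from 'lambda'
`chars` takes the values: "" → "l" → "lm" → "lmb" → "lmbd"

Answer: "lmbd"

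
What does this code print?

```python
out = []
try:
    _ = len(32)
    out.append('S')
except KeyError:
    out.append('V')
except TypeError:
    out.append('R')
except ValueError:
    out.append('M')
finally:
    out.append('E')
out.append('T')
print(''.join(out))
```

Execution trace: 'R' (except TypeError) → 'E' (finally) → 'T' (after the try/except). Output: RET

Answer: RET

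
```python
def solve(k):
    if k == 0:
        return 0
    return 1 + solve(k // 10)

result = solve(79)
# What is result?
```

Count of digits of 79: 2

Answer: 2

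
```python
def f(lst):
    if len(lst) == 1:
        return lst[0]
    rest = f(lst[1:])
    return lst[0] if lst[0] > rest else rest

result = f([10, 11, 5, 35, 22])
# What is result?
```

Recursive max over [10, 11, 5, 35, 22] = 35

Answer: 35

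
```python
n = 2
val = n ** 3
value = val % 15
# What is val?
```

Trace:
`n = 2` → n = 2
`val = n ** 3` → val = 8
`value = val % 15` → value = 8
So val = 8

Answer: 8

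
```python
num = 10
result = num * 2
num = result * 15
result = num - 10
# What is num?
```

Trace:
`num = 10` → num = 10
`result = num * 2` → result = 20
`num = result * 15` → num = 300
`result = num - 10` → result = 290
So num = 300

Answer: 300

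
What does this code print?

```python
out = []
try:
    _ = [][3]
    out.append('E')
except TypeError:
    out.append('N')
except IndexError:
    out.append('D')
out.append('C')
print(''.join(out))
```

Execution trace: 'D' (except IndexError) → 'C' (after the try/except). Output: DC

Answer: DC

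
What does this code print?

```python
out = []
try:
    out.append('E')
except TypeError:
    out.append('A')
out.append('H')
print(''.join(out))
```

Execution trace: 'E' (try body, no exception) → 'H' (after the try/except). Output: EH

Answer: EH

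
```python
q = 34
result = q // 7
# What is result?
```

Trace:
`q = 34` → q = 34
`result = q // 7` → result = 4
So result = 4

Answer: 4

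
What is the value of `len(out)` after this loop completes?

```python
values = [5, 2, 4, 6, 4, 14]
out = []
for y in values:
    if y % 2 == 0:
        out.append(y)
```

Count even numbers in [5, 2, 4, 6, 4, 14]
`out` takes the values: [] → [2] → [2, 4] → [2, 4, 6] → [2, 4, 6, 4] → [2, 4, 6, 4, 14]
So `len(out)` = 5

Answer: 5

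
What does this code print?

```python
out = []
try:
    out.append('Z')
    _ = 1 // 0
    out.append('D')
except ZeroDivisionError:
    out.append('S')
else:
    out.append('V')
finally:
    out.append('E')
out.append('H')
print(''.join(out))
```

Execution trace: 'Z' (try body) → 'S' (except ZeroDivisionError) → 'E' (finally) → 'H' (after the try/except). Output: ZSEH

Answer: ZSEH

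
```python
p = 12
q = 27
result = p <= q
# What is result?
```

Trace:
`p = 12` → p = 12
`q = 27` → q = 27
`result = p <= q` → result = True
So result = True

Answer: True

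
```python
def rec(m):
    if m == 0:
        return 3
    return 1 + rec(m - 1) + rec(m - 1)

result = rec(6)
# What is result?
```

rec(m) = 1 + 2·rec(m-1), rec(0)=3. Closed form: (3+1)·2^6 - 1 = 255.

Answer: 255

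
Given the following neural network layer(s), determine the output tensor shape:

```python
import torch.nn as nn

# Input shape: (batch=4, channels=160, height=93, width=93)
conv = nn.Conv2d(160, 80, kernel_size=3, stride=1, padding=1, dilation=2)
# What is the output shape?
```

Input: (4, 160, 93, 93) -> Output: (4, 80, 91, 91)

Answer: (4, 80, 91, 91)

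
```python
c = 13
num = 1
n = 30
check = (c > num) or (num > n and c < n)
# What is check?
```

Trace:
`c = 13` → c = 13
`num = 1` → num = 1
`n = 30` → n = 30
`check = (c > num) or (num > n and c < n)` → check = True
So check = True

Answer: True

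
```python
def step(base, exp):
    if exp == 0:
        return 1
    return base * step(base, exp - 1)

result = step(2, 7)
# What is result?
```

step(2, 7) = 2 * 2 * 2 * 2 * 2 * 2 * 2 = 128

Answer: 128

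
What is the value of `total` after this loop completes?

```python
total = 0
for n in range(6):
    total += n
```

Sum of 0 to 5 = 15
`total` takes the values: 0 → 1 → 3 → 6 → 10 → 15

Answer: 15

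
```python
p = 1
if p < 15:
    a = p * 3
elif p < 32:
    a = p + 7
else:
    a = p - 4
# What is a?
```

Trace:
`p = 1` → p = 1
`if p < 15: ...` → p < 15 is True → a = 3
So a = 3

Answer: 3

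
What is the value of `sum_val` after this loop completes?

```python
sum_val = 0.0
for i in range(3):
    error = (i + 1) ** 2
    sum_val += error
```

Sum of squared losses 1² + 2² + ... + 3²
`sum_val` takes the values: 0.0 → 1.0 → 5.0 → 14.0

Answer: 14.0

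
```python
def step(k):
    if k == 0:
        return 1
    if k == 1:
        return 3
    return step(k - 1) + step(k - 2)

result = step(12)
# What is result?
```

Build up from base cases: step(0)=1, step(1)=3, step(2)=4, step(3)=7, step(4)=11, step(5)=18, step(6)=29, ..., step(12)=521

Answer: 521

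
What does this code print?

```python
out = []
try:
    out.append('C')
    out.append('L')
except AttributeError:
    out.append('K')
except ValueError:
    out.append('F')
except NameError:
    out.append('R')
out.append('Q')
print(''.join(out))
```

Execution trace: 'C' (try body) → 'L' (try body, no exception) → 'Q' (after the try/except). Output: CLQ

Answer: CLQ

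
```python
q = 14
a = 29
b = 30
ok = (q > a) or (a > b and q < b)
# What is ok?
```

Trace:
`q = 14` → q = 14
`a = 29` → a = 29
`b = 30` → b = 30
`ok = (q > a) or (a > b and q < b)` → ok = False
So ok = False

Answer: False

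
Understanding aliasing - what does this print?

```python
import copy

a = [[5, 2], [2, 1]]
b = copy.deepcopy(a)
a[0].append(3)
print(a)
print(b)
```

Key concept: deep copy is fully independent.
Step by step:
`a = [[5, 2], [2, 1]]` → a = [[5, 2], [2, 1]]
`b = copy.deepcopy(a)` → b = [[5, 2], [2, 1]]
`a[0].append(3)` → a = [[5, 2, 3], [2, 1]]
`print(a)` → prints [[5, 2, 3], [2, 1]]
`print(b)` → prints [[5, 2], [2, 1]]

Answer:
[[5, 2, 3], [2, 1]]
[[5, 2], [2, 1]]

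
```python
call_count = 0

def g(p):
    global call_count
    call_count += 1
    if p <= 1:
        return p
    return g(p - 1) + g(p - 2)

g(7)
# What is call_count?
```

Calls(p) = 1 + Calls(p-1) + Calls(p-2); Calls(0)=Calls(1)=1. For p=7 this gives 41.

Answer: 41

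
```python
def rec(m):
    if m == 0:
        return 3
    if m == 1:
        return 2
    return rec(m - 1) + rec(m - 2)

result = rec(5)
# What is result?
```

Build up from base cases: rec(0)=3, rec(1)=2, rec(2)=5, rec(3)=7, rec(4)=12, rec(5)=19

Answer: 19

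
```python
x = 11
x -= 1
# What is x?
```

Trace:
`x = 11` → x = 11
`x -= 1` → x = 10
So x = 10

Answer: 10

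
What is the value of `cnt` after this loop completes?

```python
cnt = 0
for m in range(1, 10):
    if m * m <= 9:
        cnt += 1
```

Count numbers where m² ≤ 9
`cnt` takes the values: 0 → 1 → 2 → 3

Answer: 3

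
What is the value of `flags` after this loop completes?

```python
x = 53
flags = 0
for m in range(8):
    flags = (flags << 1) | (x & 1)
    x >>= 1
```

Reverse lowest 8 bits of 53
`flags` takes the values: 0 → 1 → 2 → 5 → 10 → 21 → 43 → 86 → 172

Answer: 172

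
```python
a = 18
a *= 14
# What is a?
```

Trace:
`a = 18` → a = 18
`a *= 14` → a = 252
So a = 252

Answer: 252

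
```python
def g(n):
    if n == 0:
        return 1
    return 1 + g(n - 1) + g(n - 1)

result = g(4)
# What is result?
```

g(n) = 1 + 2·g(n-1), g(0)=1. Closed form: (1+1)·2^4 - 1 = 31.

Answer: 31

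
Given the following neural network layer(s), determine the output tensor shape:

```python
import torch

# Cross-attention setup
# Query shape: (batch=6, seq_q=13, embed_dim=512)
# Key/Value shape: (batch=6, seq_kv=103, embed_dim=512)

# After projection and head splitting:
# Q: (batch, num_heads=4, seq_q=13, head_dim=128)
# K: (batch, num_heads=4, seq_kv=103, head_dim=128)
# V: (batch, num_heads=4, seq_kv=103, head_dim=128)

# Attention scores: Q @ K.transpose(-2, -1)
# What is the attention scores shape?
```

Input: (6, 13, 512) -> Output: (6, 4, 13, 103)

Answer: (6, 4, 13, 103)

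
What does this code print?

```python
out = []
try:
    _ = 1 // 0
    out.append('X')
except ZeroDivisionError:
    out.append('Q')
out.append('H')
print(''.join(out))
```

Execution trace: 'Q' (except ZeroDivisionError) → 'H' (after the try/except). Output: QH

Answer: QH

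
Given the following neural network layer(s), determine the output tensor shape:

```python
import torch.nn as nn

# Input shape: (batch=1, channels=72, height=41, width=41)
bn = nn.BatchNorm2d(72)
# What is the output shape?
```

Input: (1, 72, 41, 41) -> Output: (1, 72, 41, 41)

Answer: (1, 72, 41, 41)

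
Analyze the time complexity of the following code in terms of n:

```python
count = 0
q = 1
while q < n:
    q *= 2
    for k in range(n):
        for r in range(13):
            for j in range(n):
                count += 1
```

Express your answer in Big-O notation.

Each loop level contributes: log n × n × 1 × n. Multiplying the contributions gives O(n^2 log n).

Answer: O(n^2 log n)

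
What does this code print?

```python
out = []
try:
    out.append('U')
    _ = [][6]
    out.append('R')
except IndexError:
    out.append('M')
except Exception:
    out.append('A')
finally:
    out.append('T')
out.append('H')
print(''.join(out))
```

Execution trace: 'U' (try body) → 'M' (except IndexError) → 'T' (finally) → 'H' (after the try/except). Output: UMTH

Answer: UMTH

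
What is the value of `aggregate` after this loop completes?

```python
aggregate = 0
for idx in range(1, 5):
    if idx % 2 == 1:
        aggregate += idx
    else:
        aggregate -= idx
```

Add odd, subtract even
`aggregate` takes the values: 0 → 1 → -1 → 2 → -2

Answer: -2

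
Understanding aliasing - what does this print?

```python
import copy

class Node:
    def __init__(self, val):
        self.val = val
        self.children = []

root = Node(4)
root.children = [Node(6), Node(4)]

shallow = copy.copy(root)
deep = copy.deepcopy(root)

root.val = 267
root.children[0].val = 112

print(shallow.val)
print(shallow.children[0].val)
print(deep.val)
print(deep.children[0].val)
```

Key concept: deep copy with custom objects.
Step by step:
`root = Node(4)` → root = Node(val=4, children=[])
`root.children = [Node(6), Node(4)]` → root = Node(val=4, children=[Node(val=6, children=[]), Node(val=4, children=[])])
`shallow = copy.copy(root)` → shallow = Node(val=4, children=[Node(val=6, children=[]), Node(val=4, children=[])])
`deep = copy.deepcopy(root)` → deep = Node(val=4, children=[Node(val=6, children=[]), Node(val=4, children=[])])
`root.val = 267` → root = Node(val=267, children=[Node(val=6, children=[]), Node(val=4, children=[])])
`root.children[0].val = 112` → root = Node(val=267, children=[Node(val=112, children=[]), Node(val=4, children=[])]); shallow = Node(val=4, children=[Node(val=112, children=[]), Node(val=4, children=[])])
`print(shallow.val)` → prints 4
`print(shallow.children[0].val)` → prints 112
`print(deep.val)` → prints 4
`print(deep.children[0].val)` → prints 6

Answer:
4
112
4
6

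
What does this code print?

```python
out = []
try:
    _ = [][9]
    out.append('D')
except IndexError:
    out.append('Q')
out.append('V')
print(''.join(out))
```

Execution trace: 'Q' (except IndexError) → 'V' (after the try/except). Output: QV

Answer: QV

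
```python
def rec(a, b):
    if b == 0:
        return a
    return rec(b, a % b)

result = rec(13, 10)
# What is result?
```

rec(13, 10) -> rec(10, 3) -> rec(3, 1) -> rec(1, 0) -> 1

Answer: 1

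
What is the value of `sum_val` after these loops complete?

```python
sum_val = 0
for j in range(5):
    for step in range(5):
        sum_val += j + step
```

Sum of all j+step for j,step in 5x5
`sum_val` takes the values: 0 → 1 → 3 → 6 → 10 → 11 → 13 → 16 → 20 → 25 → 27 → 30 → 34 → 39 → 45 → 48 → 52 → 57 → 63 → 70 → 74 → 79 → 85 → 92 → 100

Answer: 100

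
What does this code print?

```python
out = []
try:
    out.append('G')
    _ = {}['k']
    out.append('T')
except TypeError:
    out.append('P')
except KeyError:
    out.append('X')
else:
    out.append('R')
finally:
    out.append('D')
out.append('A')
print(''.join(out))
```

Execution trace: 'G' (try body) → 'X' (except KeyError) → 'D' (finally) → 'A' (after the try/except). Output: GXDA

Answer: GXDA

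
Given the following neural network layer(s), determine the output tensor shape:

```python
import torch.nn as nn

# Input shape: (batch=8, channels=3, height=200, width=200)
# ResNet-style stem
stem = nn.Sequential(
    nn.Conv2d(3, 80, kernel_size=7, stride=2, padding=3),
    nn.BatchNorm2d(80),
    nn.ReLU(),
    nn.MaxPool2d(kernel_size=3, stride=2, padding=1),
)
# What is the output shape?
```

Input: (8, 3, 200, 200) -> after Conv2d 7x7 stride=2: (8, 80, 100, 100) -> Output: (8, 80, 50, 50)

Answer: (8, 80, 50, 50)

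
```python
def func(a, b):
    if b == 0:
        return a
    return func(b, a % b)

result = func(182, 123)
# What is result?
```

func(182, 123) -> func(123, 59) -> func(59, 5) -> func(5, 4) -> func(4, 1) -> func(1, 0) -> 1

Answer: 1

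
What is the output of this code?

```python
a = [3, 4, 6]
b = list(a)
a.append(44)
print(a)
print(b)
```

Key concept: list() constructor creates copy.
Step by step:
`a = [3, 4, 6]` → a = [3, 4, 6]
`b = list(a)` → b = [3, 4, 6]
`a.append(44)` → a = [3, 4, 6, 44]
`print(a)` → prints [3, 4, 6, 44]
`print(b)` → prints [3, 4, 6]

Answer:
[3, 4, 6, 44]
[3, 4, 6]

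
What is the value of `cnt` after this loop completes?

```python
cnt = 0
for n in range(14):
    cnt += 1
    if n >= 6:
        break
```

Loop breaks when n reaches 6, cnt is 7
`cnt` takes the values: 0 → 1 → 2 → 3 → 4 → 5 → 6 → 7

Answer: 7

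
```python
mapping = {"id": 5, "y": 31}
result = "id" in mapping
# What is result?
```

Trace:
`mapping = {"id": 5, "y": 31}` → mapping = {'id': 5, 'y': 31}
`result = "id" in mapping` → result = True
So result = True

Answer: True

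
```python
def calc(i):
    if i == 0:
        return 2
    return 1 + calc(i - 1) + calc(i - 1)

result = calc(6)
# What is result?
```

calc(i) = 1 + 2·calc(i-1), calc(0)=2. Closed form: (2+1)·2^6 - 1 = 191.

Answer: 191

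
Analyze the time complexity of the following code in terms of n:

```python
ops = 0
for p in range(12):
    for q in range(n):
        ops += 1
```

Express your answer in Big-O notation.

Each loop level contributes: 1 × n. Multiplying the contributions gives O(n).

Answer: O(n)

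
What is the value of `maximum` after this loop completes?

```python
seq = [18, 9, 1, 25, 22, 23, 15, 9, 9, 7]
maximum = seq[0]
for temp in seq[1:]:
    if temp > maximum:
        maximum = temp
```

Maximum of [18, 9, 1, 25, 22, 23, 15, 9, 9, 7]
`maximum` takes the values: 18 → 25

Answer: 25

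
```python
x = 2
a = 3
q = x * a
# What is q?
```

Trace:
`x = 2` → x = 2
`a = 3` → a = 3
`q = x * a` → q = 6
So q = 6

Answer: 6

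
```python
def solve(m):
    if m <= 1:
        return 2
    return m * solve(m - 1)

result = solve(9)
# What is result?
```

solve(9) = 9 * 8 * 7 * 6 * 5 * 4 * 3 * 2 * 2 = 725760

Answer: 725760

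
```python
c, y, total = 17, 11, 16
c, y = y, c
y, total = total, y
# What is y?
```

Trace:
`c, y, total = 17, 11, 16` → c = 17; y = 11; total = 16
`c, y = y, c` → c = 11; y = 17
`y, total = total, y` → y = 16; total = 17
So y = 16

Answer: 16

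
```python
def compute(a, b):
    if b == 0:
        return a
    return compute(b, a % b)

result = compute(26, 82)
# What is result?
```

compute(26, 82) -> compute(82, 26) -> compute(26, 4) -> compute(4, 2) -> compute(2, 0) -> 2

Answer: 2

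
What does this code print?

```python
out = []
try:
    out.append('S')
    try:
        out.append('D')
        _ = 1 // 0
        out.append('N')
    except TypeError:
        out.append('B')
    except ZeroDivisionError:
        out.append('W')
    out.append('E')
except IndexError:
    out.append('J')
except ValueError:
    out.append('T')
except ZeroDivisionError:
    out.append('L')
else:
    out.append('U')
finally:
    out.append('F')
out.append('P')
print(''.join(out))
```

Execution trace: 'S' (try body) → 'D' (inner try body) → 'W' (inner except ZeroDivisionError) → 'E' (try body, no exception) → 'U' (else) → 'F' (finally) → 'P' (after the try/except). Output: SDWEUFP

Answer: SDWEUFP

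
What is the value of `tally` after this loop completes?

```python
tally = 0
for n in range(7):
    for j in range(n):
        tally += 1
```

Triangle number: 0+1+2+...+6
`tally` takes the values: 0 → 1 → 2 → 3 → 4 → 5 → 6 → 7 → 8 → 9 → 10 → 11 → 12 → 13 → 14 → 15 → 16 → 17 → 18 → 19 → 20 → 21

Answer: 21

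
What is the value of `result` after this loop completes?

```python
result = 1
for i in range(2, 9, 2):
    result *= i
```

Product of even numbers 2 to 8
`result` takes the values: 1 → 2 → 8 → 48 → 384

Answer: 384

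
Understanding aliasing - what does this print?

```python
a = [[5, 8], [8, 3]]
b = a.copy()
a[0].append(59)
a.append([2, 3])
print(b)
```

Key concept: shallow copy with nested lists.
Step by step:
`a = [[5, 8], [8, 3]]` → a = [[5, 8], [8, 3]]
`b = a.copy()` → b = [[5, 8], [8, 3]]
`a[0].append(59)` → a = [[5, 8, 59], [8, 3]]; b = [[5, 8, 59], [8, 3]]
`a.append([2, 3])` → a = [[5, 8, 59], [8, 3], [2, 3]]
`print(b)` → prints [[5, 8, 59], [8, 3]]

Answer: [[5, 8, 59], [8, 3]]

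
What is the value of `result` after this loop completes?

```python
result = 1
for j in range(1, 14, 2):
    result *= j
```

Product of 1, 3, 5, ... up to 13
`result` takes the values: 1 → 3 → 15 → 105 → 945 → 10395 → 135135

Answer: 135135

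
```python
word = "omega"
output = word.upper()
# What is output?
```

Trace:
`word = "omega"` → word = 'omega'
`output = word.upper()` → output = 'OMEGA'
So output = 'OMEGA'

Answer: 'OMEGA'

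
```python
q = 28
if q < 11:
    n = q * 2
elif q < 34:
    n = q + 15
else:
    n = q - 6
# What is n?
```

Trace:
`q = 28` → q = 28
`if q < 11: ...` → q < 11 is False, q < 34 is True → n = 43
So n = 43

Answer: 43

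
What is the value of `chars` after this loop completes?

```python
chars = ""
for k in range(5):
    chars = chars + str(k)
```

Concatenate digits 0 to 4
`chars` takes the values: "" → "0" → "01" → "012" → "0123" → "01234"

Answer: "01234"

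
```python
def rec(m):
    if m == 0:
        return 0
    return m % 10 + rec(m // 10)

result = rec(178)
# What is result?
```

Sum of digits of 178: 8 + 7 + 1 = 16

Answer: 16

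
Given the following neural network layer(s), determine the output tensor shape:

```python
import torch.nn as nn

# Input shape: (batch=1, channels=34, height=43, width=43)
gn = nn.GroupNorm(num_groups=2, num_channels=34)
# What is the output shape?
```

Input: (1, 34, 43, 43) -> Output: (1, 34, 43, 43)

Answer: (1, 34, 43, 43)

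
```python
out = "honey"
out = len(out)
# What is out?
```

Trace:
`out = "honey"` → out = 'honey'
`out = len(out)` → out = 5
So out = 5

Answer: 5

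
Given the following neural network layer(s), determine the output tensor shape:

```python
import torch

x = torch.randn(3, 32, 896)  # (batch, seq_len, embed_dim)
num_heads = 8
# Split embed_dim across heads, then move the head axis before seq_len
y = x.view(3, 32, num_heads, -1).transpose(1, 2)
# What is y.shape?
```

Input: (3, 32, 896) -> head_dim = 896 // 8 = 112; after view: (3, 32, 8, 112) -> after transpose(1, 2): (3, 8, 32, 112) -> Output: (3, 8, 32, 112)

Answer: (3, 8, 32, 112)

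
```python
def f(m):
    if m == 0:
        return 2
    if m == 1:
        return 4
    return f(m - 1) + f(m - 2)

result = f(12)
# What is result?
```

Build up from base cases: f(0)=2, f(1)=4, f(2)=6, f(3)=10, f(4)=16, f(5)=26, f(6)=42, ..., f(12)=754

Answer: 754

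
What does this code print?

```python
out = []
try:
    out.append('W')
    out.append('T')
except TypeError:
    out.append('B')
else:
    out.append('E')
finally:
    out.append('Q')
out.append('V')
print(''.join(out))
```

Execution trace: 'W' (try body) → 'T' (try body, no exception) → 'E' (else) → 'Q' (finally) → 'V' (after the try/except). Output: WTEQV

Answer: WTEQV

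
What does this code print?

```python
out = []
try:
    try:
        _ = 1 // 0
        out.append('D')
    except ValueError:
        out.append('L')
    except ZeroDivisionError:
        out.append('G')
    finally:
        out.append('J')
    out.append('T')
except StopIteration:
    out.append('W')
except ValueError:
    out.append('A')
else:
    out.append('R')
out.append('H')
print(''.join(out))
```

Execution trace: 'G' (inner except ZeroDivisionError) → 'J' (inner finally) → 'T' (try body, no exception) → 'R' (else) → 'H' (after the try/except). Output: GJTRH

Answer: GJTRH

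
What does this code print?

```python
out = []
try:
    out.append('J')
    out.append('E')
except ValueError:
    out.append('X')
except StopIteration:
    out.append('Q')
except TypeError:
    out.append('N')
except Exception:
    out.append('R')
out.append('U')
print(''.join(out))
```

Execution trace: 'J' (try body) → 'E' (try body, no exception) → 'U' (after the try/except). Output: JEU

Answer: JEU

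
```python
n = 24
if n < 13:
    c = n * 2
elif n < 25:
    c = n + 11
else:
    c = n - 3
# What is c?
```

Trace:
`n = 24` → n = 24
`if n < 13: ...` → n < 13 is False, n < 25 is True → c = 35
So c = 35

Answer: 35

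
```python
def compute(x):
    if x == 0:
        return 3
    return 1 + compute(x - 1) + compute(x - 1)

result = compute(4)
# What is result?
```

compute(x) = 1 + 2·compute(x-1), compute(0)=3. Closed form: (3+1)·2^4 - 1 = 63.

Answer: 63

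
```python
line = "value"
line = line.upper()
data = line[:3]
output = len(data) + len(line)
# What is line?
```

Trace:
`line = "value"` → line = 'value'
`line = line.upper()` → line = 'VALUE'
`data = line[:3]` → data = 'VAL'
`output = len(data) + len(line)` → output = 8
So line = 'VALUE'

Answer: 'VALUE'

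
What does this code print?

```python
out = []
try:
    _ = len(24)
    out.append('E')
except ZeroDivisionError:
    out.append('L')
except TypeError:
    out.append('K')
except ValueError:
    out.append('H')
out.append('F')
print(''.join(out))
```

Execution trace: 'K' (except TypeError) → 'F' (after the try/except). Output: KF

Answer: KF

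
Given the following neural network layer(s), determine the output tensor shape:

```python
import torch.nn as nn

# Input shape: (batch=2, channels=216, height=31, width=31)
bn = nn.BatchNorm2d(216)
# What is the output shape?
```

Input: (2, 216, 31, 31) -> Output: (2, 216, 31, 31)

Answer: (2, 216, 31, 31)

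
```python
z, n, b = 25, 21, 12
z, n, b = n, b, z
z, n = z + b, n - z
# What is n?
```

Trace:
`z, n, b = 25, 21, 12` → z = 25; n = 21; b = 12
`z, n, b = n, b, z` → z = 21; n = 12; b = 25
`z, n = z + b, n - z` → z = 46; n = -9
So n = -9

Answer: -9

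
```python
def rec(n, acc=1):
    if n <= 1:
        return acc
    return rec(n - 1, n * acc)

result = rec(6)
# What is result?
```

Accumulator trace (n, acc): (6, 1) -> (5, 6) -> (4, 30) -> (3, 120) -> (2, 360) -> (1, 720) -> return 720

Answer: 720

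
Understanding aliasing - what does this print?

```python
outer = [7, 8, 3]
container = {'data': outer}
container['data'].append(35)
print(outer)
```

Key concept: dict holds reference to list.
Step by step:
`outer = [7, 8, 3]` → outer = [7, 8, 3]
`container = {'data': outer}` → container = {'data': [7, 8, 3]}
`container['data'].append(35)` → outer = [7, 8, 3, 35]; container = {'data': [7, 8, 3, 35]}
`print(outer)` → prints [7, 8, 3, 35]

Answer: [7, 8, 3, 35]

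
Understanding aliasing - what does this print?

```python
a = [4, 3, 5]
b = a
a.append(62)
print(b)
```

Key concept: basic list aliasing.
Step by step:
`a = [4, 3, 5]` → a = [4, 3, 5]
`b = a` → b = [4, 3, 5] (same object as a)
`a.append(62)` → a = [4, 3, 5, 62] (same object as b); b = [4, 3, 5, 62] (same object as a)
`print(b)` → prints [4, 3, 5, 62]

Answer: [4, 3, 5, 62]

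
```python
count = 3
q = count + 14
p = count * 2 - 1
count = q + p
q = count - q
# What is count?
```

Trace:
`count = 3` → count = 3
`q = count + 14` → q = 17
`p = count * 2 - 1` → p = 5
`count = q + p` → count = 22
`q = count - q` → q = 5
So count = 22

Answer: 22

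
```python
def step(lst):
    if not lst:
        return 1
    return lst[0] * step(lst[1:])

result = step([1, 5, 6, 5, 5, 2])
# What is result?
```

Product over [1, 5, 6, 5, 5, 2] = 1 * 5 * 6 * 5 * 5 * 2 = 1500

Answer: 1500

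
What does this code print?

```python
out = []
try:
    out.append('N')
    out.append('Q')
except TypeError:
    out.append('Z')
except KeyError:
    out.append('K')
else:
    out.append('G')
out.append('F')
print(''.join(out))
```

Execution trace: 'N' (try body) → 'Q' (try body, no exception) → 'G' (else) → 'F' (after the try/except). Output: NQGF

Answer: NQGF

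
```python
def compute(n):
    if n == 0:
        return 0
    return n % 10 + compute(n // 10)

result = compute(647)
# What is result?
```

Sum of digits of 647: 7 + 4 + 6 = 17

Answer: 17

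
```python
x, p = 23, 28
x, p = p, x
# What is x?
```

Trace:
`x, p = 23, 28` → x = 23; p = 28
`x, p = p, x` → x = 28; p = 23
So x = 28

Answer: 28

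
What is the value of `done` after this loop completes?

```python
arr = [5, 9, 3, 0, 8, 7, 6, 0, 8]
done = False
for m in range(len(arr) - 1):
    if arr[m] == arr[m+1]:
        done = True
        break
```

Check consecutive duplicates in [5, 9, 3, 0, 8, 7, 6, 0, 8]
`done` takes the values: False

Answer: False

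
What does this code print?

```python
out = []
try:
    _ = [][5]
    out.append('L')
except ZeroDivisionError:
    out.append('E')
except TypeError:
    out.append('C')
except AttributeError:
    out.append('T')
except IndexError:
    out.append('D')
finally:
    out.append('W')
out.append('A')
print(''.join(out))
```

Execution trace: 'D' (except IndexError) → 'W' (finally) → 'A' (after the try/except). Output: DWA

Answer: DWA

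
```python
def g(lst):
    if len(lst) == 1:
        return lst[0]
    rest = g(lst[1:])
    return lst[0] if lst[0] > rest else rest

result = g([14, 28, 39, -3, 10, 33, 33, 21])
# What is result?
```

Recursive max over [14, 28, 39, -3, 10, 33, 33, 21] = 39

Answer: 39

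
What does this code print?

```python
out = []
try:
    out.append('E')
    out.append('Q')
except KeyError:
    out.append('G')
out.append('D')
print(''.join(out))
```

Execution trace: 'E' (try body) → 'Q' (try body, no exception) → 'D' (after the try/except). Output: EQD

Answer: EQD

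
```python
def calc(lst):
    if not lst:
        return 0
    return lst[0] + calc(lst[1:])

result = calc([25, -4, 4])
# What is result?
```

25 + (-4) + 4 + 0 = 25

Answer: 25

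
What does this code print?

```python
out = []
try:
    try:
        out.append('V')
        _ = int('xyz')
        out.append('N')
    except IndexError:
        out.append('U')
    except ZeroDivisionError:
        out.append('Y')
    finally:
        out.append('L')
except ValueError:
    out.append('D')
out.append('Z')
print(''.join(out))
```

Execution trace: 'V' (try body) → 'L' (finally) → 'D' (outer except ValueError) → 'Z' (after the try/except). Output: VLDZ

Answer: VLDZ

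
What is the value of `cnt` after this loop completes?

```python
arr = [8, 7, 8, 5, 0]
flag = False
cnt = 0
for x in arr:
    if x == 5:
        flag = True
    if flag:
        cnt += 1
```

Count elements after first 5 in [8, 7, 8, 5, 0]
`cnt` takes the values: 0 → 1 → 2

Answer: 2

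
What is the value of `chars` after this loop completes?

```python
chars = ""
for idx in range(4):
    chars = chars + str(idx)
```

Concatenate digits 0 to 3
`chars` takes the values: "" → "0" → "01" → "012" → "0123"

Answer: "0123"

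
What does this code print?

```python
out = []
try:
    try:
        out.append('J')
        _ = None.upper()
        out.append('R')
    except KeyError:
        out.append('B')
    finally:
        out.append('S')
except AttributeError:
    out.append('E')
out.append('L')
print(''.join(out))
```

Execution trace: 'J' (try body) → 'S' (finally) → 'E' (outer except AttributeError) → 'L' (after the try/except). Output: JSEL

Answer: JSEL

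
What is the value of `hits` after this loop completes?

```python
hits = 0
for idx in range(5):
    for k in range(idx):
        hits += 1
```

Triangle number: 0+1+2+...+4
`hits` takes the values: 0 → 1 → 2 → 3 → 4 → 5 → 6 → 7 → 8 → 9 → 10

Answer: 10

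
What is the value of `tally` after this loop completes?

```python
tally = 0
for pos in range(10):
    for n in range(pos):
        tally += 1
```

Triangle number: 0+1+2+...+9
`tally` takes the values: 0 → 1 → 2 → 3 → 4 → 5 → 6 → 7 → 8 → 9 → 10 → 11 → 12 → 13 → 14 → 15 → 16 → 17 → 18 → 19 → 20 → 21 → 22 → 23 → 24 → 25 → 26 → 27 → 28 → 29 → … → 41 → 42 → 43 → 44 → 45

Answer: 45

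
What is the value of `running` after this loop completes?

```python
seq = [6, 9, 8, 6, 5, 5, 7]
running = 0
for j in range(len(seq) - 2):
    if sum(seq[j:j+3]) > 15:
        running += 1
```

Count windows with sum > 15
`running` takes the values: 0 → 1 → 2 → 3 → 4 → 5

Answer: 5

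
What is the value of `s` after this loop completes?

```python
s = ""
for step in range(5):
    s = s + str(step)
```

Concatenate digits 0 to 4
`s` takes the values: "" → "0" → "01" → "012" → "0123" → "01234"

Answer: "01234"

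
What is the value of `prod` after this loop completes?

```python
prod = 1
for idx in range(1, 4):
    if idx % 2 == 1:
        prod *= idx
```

Product of odd numbers 1 to 3
`prod` takes the values: 1 → 3

Answer: 3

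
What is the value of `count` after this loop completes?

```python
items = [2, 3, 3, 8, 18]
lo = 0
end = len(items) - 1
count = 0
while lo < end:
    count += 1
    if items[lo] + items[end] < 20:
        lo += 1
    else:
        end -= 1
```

Steps to find pair summing to 20
`count` takes the values: 0 → 1 → 2 → 3 → 4

Answer: 4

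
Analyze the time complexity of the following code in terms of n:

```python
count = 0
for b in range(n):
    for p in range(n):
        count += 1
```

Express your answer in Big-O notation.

Each loop level contributes: n × n. Multiplying the contributions gives O(n^2).

Answer: O(n^2)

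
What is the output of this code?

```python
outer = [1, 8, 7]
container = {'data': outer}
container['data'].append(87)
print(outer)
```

Key concept: dict holds reference to list.
Step by step:
`outer = [1, 8, 7]` → outer = [1, 8, 7]
`container = {'data': outer}` → container = {'data': [1, 8, 7]}
`container['data'].append(87)` → outer = [1, 8, 7, 87]; container = {'data': [1, 8, 7, 87]}
`print(outer)` → prints [1, 8, 7, 87]

Answer: [1, 8, 7, 87]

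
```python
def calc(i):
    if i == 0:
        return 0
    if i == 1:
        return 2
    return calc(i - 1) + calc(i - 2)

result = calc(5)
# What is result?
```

Build up from base cases: calc(0)=0, calc(1)=2, calc(2)=2, calc(3)=4, calc(4)=6, calc(5)=10

Answer: 10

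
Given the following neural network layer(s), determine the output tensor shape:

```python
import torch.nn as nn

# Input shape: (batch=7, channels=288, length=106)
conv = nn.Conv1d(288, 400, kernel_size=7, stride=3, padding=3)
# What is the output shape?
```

Input: (7, 288, 106) -> Output: (7, 400, 36)

Answer: (7, 400, 36)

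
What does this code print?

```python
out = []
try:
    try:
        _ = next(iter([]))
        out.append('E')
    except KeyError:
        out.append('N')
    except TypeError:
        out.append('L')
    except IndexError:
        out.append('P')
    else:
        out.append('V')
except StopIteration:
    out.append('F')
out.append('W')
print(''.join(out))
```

Execution trace: 'F' (outer except StopIteration) → 'W' (after the try/except). Output: FW

Answer: FW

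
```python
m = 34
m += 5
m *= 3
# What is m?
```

Trace:
`m = 34` → m = 34
`m += 5` → m = 39
`m *= 3` → m = 117
So m = 117

Answer: 117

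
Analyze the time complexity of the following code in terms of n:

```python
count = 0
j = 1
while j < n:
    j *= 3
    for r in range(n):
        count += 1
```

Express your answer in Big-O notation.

Each loop level contributes: log n × n. Multiplying the contributions gives O(n log n).

Answer: O(n log n)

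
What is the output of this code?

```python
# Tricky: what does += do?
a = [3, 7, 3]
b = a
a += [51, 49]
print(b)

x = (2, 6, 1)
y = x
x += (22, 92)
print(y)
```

Key concept: += behavior differs for mutable vs immutable.
Step by step:
`a = [3, 7, 3]` → a = [3, 7, 3]
`b = a` → b = [3, 7, 3] (same object as a)
`a += [51, 49]` → a = [3, 7, 3, 51, 49] (same object as b); b = [3, 7, 3, 51, 49] (same object as a)
`print(b)` → prints [3, 7, 3, 51, 49]
`x = (2, 6, 1)` → x = (2, 6, 1)
`y = x` → y = (2, 6, 1)
`x += (22, 92)` → x = (2, 6, 1, 22, 92)
`print(y)` → prints (2, 6, 1)

Answer:
[3, 7, 3, 51, 49]
(2, 6, 1)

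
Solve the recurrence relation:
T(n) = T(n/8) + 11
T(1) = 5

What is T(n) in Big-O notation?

Each step divides n by 8 and adds 11. After log_8(n) steps we reach T(1)=5. So T(n) = 11·log_8(n) + 5 = O(log n).

Answer: O(log n)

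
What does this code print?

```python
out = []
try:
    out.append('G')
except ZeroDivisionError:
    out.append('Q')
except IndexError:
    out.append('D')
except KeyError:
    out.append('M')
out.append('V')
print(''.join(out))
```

Execution trace: 'G' (try body, no exception) → 'V' (after the try/except). Output: GV

Answer: GV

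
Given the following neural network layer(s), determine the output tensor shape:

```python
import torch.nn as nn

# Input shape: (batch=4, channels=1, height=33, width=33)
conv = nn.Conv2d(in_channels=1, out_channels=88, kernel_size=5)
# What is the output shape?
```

Input: (4, 1, 33, 33) -> Output: (4, 88, 29, 29)

Answer: (4, 88, 29, 29)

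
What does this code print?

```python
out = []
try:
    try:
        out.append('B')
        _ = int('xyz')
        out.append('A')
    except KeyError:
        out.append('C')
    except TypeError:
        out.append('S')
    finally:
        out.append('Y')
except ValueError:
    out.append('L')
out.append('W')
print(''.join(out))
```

Execution trace: 'B' (try body) → 'Y' (finally) → 'L' (outer except ValueError) → 'W' (after the try/except). Output: BYLW

Answer: BYLW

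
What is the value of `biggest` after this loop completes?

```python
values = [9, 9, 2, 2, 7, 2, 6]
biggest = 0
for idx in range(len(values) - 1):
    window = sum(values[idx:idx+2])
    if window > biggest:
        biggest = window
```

Max sum of 2-element window in [9, 9, 2, 2, 7, 2, 6]
`biggest` takes the values: 0 → 18

Answer: 18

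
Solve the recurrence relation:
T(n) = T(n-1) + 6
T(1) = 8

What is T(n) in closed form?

Unrolling: T(n) = T(1) + 6·(n-1) = 8 + 6(n-1) = 6n + 2.

Answer: T(n) = 6n + 2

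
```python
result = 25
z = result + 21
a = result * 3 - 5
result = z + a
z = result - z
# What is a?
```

Trace:
`result = 25` → result = 25
`z = result + 21` → z = 46
`a = result * 3 - 5` → a = 70
`result = z + a` → result = 116
`z = result - z` → z = 70
So a = 70

Answer: 70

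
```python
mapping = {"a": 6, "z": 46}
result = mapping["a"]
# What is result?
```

Trace:
`mapping = {"a": 6, "z": 46}` → mapping = {'a': 6, 'z': 46}
`result = mapping["a"]` → result = 6
So result = 6

Answer: 6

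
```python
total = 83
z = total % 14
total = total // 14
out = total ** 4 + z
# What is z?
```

Trace:
`total = 83` → total = 83
`z = total % 14` → z = 13
`total = total // 14` → total = 5
`out = total ** 4 + z` → out = 638
So z = 13

Answer: 13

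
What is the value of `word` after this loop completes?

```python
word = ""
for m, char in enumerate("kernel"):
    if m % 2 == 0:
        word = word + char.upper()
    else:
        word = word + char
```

Uppercase even positions in 'kernel'
`word` takes the values: "" → "K" → "Ke" → "KeR" → "KeRn" → "KeRnE" → "KeRnEl"

Answer: "KeRnEl"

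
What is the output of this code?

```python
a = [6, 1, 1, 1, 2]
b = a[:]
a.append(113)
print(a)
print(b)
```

Key concept: slice [:] creates copy.
Step by step:
`a = [6, 1, 1, 1, 2]` → a = [6, 1, 1, 1, 2]
`b = a[:]` → b = [6, 1, 1, 1, 2]
`a.append(113)` → a = [6, 1, 1, 1, 2, 113]
`print(a)` → prints [6, 1, 1, 1, 2, 113]
`print(b)` → prints [6, 1, 1, 1, 2]

Answer:
[6, 1, 1, 1, 2, 113]
[6, 1, 1, 1, 2]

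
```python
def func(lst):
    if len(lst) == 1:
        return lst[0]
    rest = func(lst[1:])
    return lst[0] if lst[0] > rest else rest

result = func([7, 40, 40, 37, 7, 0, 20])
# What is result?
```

Recursive max over [7, 40, 40, 37, 7, 0, 20] = 40

Answer: 40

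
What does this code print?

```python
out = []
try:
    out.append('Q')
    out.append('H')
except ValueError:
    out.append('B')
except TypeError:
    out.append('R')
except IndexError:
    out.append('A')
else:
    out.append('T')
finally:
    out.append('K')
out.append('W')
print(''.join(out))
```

Execution trace: 'Q' (try body) → 'H' (try body, no exception) → 'T' (else) → 'K' (finally) → 'W' (after the try/except). Output: QHTKW

Answer: QHTKW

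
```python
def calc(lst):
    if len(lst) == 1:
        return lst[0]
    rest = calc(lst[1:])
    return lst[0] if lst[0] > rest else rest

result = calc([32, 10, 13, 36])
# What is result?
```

Recursive max over [32, 10, 13, 36] = 36

Answer: 36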